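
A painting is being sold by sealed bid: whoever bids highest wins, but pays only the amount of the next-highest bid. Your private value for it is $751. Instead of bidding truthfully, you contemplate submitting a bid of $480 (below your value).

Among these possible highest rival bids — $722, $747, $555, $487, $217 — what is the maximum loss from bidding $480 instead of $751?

$722: truthful gives $29, deviation gives $0 → loss $29.
$747: truthful gives $4, deviation gives $0 → loss $4.
$555: truthful gives $196, deviation gives $0 → loss $196.
$487: truthful gives $264, deviation gives $0 → loss $264.
$217: same outcome either way → loss $0.
Maximum loss: $264.

$264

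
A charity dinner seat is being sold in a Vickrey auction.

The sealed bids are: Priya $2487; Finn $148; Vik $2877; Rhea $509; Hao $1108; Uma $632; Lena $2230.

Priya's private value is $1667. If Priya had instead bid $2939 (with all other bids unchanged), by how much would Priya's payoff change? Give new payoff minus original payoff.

−$1210

The highest bid among the other bidders is $2877; Priya's bid doesn't change that.
Original bid $2487: Priya is not highest (top rival bid is $2877); payoff $0.
Alternative bid $2939: Priya is highest, pays the top rival bid $2877; payoff $1667 − $2877 = −$1210.
Change in payoff = −$1210 − ($0) = −$1210.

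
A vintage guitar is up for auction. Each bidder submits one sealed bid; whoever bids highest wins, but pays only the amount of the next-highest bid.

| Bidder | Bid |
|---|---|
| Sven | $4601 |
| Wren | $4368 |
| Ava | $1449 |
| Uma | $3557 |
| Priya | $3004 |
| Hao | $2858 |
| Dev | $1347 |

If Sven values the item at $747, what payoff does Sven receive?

−$3621

Highest bid: Sven at $4601, so Sven wins.
Second-highest bid: Wren at $4368 — that is the price the winner pays.
Sven's payoff = value − price = $747 − $4368 = −$3621.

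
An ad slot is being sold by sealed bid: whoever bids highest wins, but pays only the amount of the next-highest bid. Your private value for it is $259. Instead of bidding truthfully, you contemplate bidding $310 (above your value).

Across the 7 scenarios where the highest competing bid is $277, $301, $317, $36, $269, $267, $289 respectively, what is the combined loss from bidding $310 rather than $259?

$108

The deviation costs you only when the competing bid falls strictly between $259 and $310; elsewhere both bids give the same outcome.
$277: truthful payoff $0, deviation payoff −$18 → loss $18.
$301: truthful payoff $0, deviation payoff −$42 → loss $42.
$317: outcomes coincide → loss $0.
$36: outcomes coincide → loss $0.
$269: truthful payoff $0, deviation payoff −$10 → loss $10.
$267: truthful payoff $0, deviation payoff −$8 → loss $8.
$289: truthful payoff $0, deviation payoff −$30 → loss $30.
Total loss = $18 + $42 + $10 + $8 + $30 = $108.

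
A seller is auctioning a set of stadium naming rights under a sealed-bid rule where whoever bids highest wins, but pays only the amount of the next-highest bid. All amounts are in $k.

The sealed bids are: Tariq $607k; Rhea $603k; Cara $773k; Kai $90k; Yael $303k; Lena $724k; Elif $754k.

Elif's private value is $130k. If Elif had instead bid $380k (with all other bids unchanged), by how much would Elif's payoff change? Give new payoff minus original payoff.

The highest bid among the other bidders is $773k; Elif's bid doesn't change that.
Original bid $754k: Elif is not highest (top rival bid is $773k); payoff $0k.
Alternative bid $380k: Elif is not highest (top rival bid is $773k); payoff $0k.
Change in payoff = $0k − ($0k) = $0k.

$0k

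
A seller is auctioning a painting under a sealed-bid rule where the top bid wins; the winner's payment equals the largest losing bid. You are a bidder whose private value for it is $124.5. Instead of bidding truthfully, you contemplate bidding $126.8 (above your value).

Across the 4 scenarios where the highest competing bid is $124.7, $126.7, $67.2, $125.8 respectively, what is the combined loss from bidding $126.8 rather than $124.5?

The deviation costs you only when the competing bid falls strictly between $124.5 and $126.8; elsewhere both bids give the same outcome.
$124.7: truthful payoff $0, deviation payoff −$0.2 → loss $0.2.
$126.7: truthful payoff $0, deviation payoff −$2.2 → loss $2.2.
$67.2: outcomes coincide → loss $0.
$125.8: truthful payoff $0, deviation payoff −$1.3 → loss $1.3.
Total loss = $0.2 + $2.2 + $1.3 = $3.7.
Because the price is fixed by the runner-up's bid, deviating from your value can only change a good outcome into a bad one — never the reverse.

$3.7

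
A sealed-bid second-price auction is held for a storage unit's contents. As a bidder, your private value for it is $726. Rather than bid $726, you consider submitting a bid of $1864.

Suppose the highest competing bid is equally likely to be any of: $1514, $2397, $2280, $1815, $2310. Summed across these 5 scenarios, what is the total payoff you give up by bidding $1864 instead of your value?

$1877

The deviation costs you only when the competing bid falls strictly between $726 and $1864; elsewhere both bids give the same outcome.
$1514: truthful payoff $0, deviation payoff −$788 → loss $788.
$2397: outcomes coincide → loss $0.
$2280: outcomes coincide → loss $0.
$1815: truthful payoff $0, deviation payoff −$1089 → loss $1089.
$2310: outcomes coincide → loss $0.
Total loss = $788 + $1089 = $1877.
Truthful bidding weakly dominates here: raising your bid can only win items priced above your value, and lowering it can only forfeit items priced below.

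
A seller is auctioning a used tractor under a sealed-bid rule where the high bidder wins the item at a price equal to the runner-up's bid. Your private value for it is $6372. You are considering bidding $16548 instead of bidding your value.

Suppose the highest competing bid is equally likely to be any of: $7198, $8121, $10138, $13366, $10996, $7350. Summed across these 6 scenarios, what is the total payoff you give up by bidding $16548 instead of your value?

The deviation costs you only when the competing bid falls strictly between $6372 and $16548; elsewhere both bids give the same outcome.
$7198: truthful payoff $0, deviation payoff −$826 → loss $826.
$8121: truthful payoff $0, deviation payoff −$1749 → loss $1749.
$10138: truthful payoff $0, deviation payoff −$3766 → loss $3766.
$13366: truthful payoff $0, deviation payoff −$6994 → loss $6994.
$10996: truthful payoff $0, deviation payoff −$4624 → loss $4624.
$7350: truthful payoff $0, deviation payoff −$978 → loss $978.
Total loss = $826 + $1749 + $3766 + $6994 + $4624 + $978 = $18937.
Because the price is fixed by the runner-up's bid, deviating from your value can only change a good outcome into a bad one — never the reverse.

$18937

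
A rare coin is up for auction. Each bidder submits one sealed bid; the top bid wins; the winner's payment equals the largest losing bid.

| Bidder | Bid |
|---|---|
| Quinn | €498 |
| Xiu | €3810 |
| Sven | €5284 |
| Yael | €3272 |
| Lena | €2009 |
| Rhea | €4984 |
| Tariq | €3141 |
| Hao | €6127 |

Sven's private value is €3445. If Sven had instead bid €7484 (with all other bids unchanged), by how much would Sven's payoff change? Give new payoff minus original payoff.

The highest bid among the other bidders is €6127; Sven's bid doesn't change that.
Original bid €5284: Sven is not highest (top rival bid is €6127); payoff €0.
Alternative bid €7484: Sven is highest, pays the top rival bid €6127; payoff €3445 − €6127 = −€2682.
Change in payoff = −€2682 − (€0) = −€2682.

−€2682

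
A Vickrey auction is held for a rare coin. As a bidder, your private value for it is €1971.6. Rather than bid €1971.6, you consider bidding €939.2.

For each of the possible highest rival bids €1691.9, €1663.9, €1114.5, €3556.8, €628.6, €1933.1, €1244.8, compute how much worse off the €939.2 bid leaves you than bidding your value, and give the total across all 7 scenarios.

€2209.8

The deviation costs you only when the competing bid falls strictly between €939.2 and €1971.6; elsewhere both bids give the same outcome.
€1691.9: truthful payoff €279.7, deviation payoff €0 → loss €279.7.
€1663.9: truthful payoff €307.7, deviation payoff €0 → loss €307.7.
€1114.5: truthful payoff €857.1, deviation payoff €0 → loss €857.1.
€3556.8: outcomes coincide → loss €0.
€628.6: outcomes coincide → loss €0.
€1933.1: truthful payoff €38.5, deviation payoff €0 → loss €38.5.
€1244.8: truthful payoff €726.8, deviation payoff €0 → loss €726.8.
Total loss = €279.7 + €307.7 + €857.1 + €38.5 + €726.8 = €2209.8.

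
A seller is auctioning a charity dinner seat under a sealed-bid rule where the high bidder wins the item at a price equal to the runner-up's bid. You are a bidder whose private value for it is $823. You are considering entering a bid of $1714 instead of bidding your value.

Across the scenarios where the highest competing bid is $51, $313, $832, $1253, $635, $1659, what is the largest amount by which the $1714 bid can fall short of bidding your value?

$51: same outcome either way → loss $0.
$313: same outcome either way → loss $0.
$832: truthful gives $0, deviation gives −$9 → loss $9.
$1253: truthful gives $0, deviation gives −$430 → loss $430.
$635: same outcome either way → loss $0.
$1659: truthful gives $0, deviation gives −$836 → loss $836.
Maximum loss: $836.

$836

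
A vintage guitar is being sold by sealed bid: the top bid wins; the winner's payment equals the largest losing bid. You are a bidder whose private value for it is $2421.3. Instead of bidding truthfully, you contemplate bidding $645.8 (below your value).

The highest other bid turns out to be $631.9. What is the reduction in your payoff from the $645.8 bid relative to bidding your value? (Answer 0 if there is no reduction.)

Bidding your value $2421.3: you win (since $2421.3 > $631.9) and pay $631.9. Payoff $1789.4.
Bidding $645.8: you win and pay $631.9. Payoff $2421.3 − $631.9 = $1789.4.
Difference = $1789.4 − $1789.4 = $0; both bids lead to the same outcome because the competing bid is below both your value and your alternative bid.
Because the price is fixed by the runner-up's bid, deviating from your value can only change a good outcome into a bad one — never the reverse.

$0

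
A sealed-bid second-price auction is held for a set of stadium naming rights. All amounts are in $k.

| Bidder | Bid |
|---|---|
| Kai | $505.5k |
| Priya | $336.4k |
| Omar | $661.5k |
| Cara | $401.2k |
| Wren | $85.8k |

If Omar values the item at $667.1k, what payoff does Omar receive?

Highest bid: Omar at $661.5k, so Omar wins.
Second-highest bid: Kai at $505.5k — that is the price the winner pays.
Omar's payoff = value − price = $667.1k − $505.5k = $161.6k.

$161.6k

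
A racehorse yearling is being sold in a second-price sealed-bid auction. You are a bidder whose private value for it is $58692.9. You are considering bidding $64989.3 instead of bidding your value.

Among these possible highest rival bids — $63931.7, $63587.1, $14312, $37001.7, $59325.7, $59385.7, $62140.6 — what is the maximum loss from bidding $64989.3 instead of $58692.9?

$5238.8

$63931.7: truthful gives $0, deviation gives −$5238.8 → loss $5238.8.
$63587.1: truthful gives $0, deviation gives −$4894.2 → loss $4894.2.
$14312: same outcome either way → loss $0.
$37001.7: same outcome either way → loss $0.
$59325.7: truthful gives $0, deviation gives −$632.8 → loss $632.8.
$59385.7: truthful gives $0, deviation gives −$692.8 → loss $692.8.
$62140.6: truthful gives $0, deviation gives −$3447.7 → loss $3447.7.
Maximum loss: $5238.8.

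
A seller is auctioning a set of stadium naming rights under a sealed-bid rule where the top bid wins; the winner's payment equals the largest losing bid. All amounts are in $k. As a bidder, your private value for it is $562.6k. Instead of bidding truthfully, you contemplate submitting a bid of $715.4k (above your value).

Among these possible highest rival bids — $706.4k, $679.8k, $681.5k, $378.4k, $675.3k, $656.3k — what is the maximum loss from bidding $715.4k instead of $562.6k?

$143.8k

$706.4k: truthful gives $0k, deviation gives −$143.8k → loss $143.8k.
$679.8k: truthful gives $0k, deviation gives −$117.2k → loss $117.2k.
$681.5k: truthful gives $0k, deviation gives −$118.9k → loss $118.9k.
$378.4k: same outcome either way → loss $0k.
$675.3k: truthful gives $0k, deviation gives −$112.7k → loss $112.7k.
$656.3k: truthful gives $0k, deviation gives −$93.7k → loss $93.7k.
Maximum loss: $143.8k.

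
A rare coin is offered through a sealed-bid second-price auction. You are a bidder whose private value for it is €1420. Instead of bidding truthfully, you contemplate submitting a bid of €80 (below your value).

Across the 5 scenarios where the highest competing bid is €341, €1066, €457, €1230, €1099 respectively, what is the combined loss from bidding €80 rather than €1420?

The deviation costs you only when the competing bid falls strictly between €80 and €1420; elsewhere both bids give the same outcome.
€341: truthful payoff €1079, deviation payoff €0 → loss €1079.
€1066: truthful payoff €354, deviation payoff €0 → loss €354.
€457: truthful payoff €963, deviation payoff €0 → loss €963.
€1230: truthful payoff €190, deviation payoff €0 → loss €190.
€1099: truthful payoff €321, deviation payoff €0 → loss €321.
Total loss = €1079 + €354 + €963 + €190 + €321 = €2907.

€2907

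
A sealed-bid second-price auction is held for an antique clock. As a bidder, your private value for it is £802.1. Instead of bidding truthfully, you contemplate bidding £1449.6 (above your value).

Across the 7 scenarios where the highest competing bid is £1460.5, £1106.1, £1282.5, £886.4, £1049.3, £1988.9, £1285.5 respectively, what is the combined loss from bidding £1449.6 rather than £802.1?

The deviation costs you only when the competing bid falls strictly between £802.1 and £1449.6; elsewhere both bids give the same outcome.
£1460.5: outcomes coincide → loss £0.
£1106.1: truthful payoff £0, deviation payoff −£304 → loss £304.
£1282.5: truthful payoff £0, deviation payoff −£480.4 → loss £480.4.
£886.4: truthful payoff £0, deviation payoff −£84.3 → loss £84.3.
£1049.3: truthful payoff £0, deviation payoff −£247.2 → loss £247.2.
£1988.9: outcomes coincide → loss £0.
£1285.5: truthful payoff £0, deviation payoff −£483.4 → loss £483.4.
Total loss = £304 + £480.4 + £84.3 + £247.2 + £483.4 = £1599.3.

£1599.3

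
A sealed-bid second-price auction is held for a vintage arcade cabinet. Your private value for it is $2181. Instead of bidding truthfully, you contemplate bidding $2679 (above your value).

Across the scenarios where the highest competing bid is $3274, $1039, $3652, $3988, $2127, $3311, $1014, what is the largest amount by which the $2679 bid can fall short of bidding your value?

$3274: same outcome either way → loss $0.
$1039: same outcome either way → loss $0.
$3652: same outcome either way → loss $0.
$3988: same outcome either way → loss $0.
$2127: same outcome either way → loss $0.
$3311: same outcome either way → loss $0.
$1014: same outcome either way → loss $0.
Maximum loss: $0.

$0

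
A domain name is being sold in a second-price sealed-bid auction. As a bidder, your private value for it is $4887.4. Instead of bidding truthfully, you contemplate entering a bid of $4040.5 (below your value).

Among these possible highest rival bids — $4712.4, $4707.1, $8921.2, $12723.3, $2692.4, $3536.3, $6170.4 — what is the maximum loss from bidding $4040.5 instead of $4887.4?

$4712.4: truthful gives $175, deviation gives $0 → loss $175.
$4707.1: truthful gives $180.3, deviation gives $0 → loss $180.3.
$8921.2: same outcome either way → loss $0.
$12723.3: same outcome either way → loss $0.
$2692.4: same outcome either way → loss $0.
$3536.3: same outcome either way → loss $0.
$6170.4: same outcome either way → loss $0.
Maximum loss: $180.3.

$180.3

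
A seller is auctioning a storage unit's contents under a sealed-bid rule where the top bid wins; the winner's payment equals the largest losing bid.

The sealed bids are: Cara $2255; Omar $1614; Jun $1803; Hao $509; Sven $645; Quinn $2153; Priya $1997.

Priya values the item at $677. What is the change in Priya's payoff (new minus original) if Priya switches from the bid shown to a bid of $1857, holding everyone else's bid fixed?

$0

The highest bid among the other bidders is $2255; Priya's bid doesn't change that.
Original bid $1997: Priya is not highest (top rival bid is $2255); payoff $0.
Alternative bid $1857: Priya is not highest (top rival bid is $2255); payoff $0.
Change in payoff = $0 − ($0) = $0.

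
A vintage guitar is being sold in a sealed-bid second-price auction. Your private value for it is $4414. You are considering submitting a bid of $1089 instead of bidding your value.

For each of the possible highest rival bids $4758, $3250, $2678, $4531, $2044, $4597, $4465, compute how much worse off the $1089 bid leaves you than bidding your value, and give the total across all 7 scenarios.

$5270

The deviation costs you only when the competing bid falls strictly between $1089 and $4414; elsewhere both bids give the same outcome.
$4758: outcomes coincide → loss $0.
$3250: truthful payoff $1164, deviation payoff $0 → loss $1164.
$2678: truthful payoff $1736, deviation payoff $0 → loss $1736.
$4531: outcomes coincide → loss $0.
$2044: truthful payoff $2370, deviation payoff $0 → loss $2370.
$4597: outcomes coincide → loss $0.
$4465: outcomes coincide → loss $0.
Total loss = $1164 + $1736 + $2370 = $5270.
In a second-price auction your bid sets only whether you win, not what you pay, so bidding your true value is weakly dominant.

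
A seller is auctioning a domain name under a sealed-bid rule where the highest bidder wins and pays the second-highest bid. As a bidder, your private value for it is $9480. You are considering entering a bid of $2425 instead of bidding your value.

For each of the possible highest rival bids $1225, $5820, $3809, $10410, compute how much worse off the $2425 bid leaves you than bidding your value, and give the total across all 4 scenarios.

$9331

The deviation costs you only when the competing bid falls strictly between $2425 and $9480; elsewhere both bids give the same outcome.
$1225: outcomes coincide → loss $0.
$5820: truthful payoff $3660, deviation payoff $0 → loss $3660.
$3809: truthful payoff $5671, deviation payoff $0 → loss $5671.
$10410: outcomes coincide → loss $0.
Total loss = $3660 + $5671 = $9331.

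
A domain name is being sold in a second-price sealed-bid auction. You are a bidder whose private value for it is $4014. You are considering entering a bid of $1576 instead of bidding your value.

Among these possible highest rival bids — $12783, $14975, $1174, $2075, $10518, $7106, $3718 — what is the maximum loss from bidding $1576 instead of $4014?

$1939

$12783: same outcome either way → loss $0.
$14975: same outcome either way → loss $0.
$1174: same outcome either way → loss $0.
$2075: truthful gives $1939, deviation gives $0 → loss $1939.
$10518: same outcome either way → loss $0.
$7106: same outcome either way → loss $0.
$3718: truthful gives $296, deviation gives $0 → loss $296.
Maximum loss: $1939.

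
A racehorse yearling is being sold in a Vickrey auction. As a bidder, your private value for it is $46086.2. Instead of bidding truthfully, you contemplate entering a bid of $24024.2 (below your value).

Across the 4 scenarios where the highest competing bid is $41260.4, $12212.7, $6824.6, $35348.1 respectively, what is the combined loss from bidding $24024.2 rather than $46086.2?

The deviation costs you only when the competing bid falls strictly between $24024.2 and $46086.2; elsewhere both bids give the same outcome.
$41260.4: truthful payoff $4825.8, deviation payoff $0 → loss $4825.8.
$12212.7: outcomes coincide → loss $0.
$6824.6: outcomes coincide → loss $0.
$35348.1: truthful payoff $10738.1, deviation payoff $0 → loss $10738.1.
Total loss = $4825.8 + $10738.1 = $15563.9.

$15563.9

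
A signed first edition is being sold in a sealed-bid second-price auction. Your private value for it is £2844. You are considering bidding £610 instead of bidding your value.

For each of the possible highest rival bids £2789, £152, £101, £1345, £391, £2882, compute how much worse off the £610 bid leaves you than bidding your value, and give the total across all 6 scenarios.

The deviation costs you only when the competing bid falls strictly between £610 and £2844; elsewhere both bids give the same outcome.
£2789: truthful payoff £55, deviation payoff £0 → loss £55.
£152: outcomes coincide → loss £0.
£101: outcomes coincide → loss £0.
£1345: truthful payoff £1499, deviation payoff £0 → loss £1499.
£391: outcomes coincide → loss £0.
£2882: outcomes coincide → loss £0.
Total loss = £55 + £1499 = £1554.

£1554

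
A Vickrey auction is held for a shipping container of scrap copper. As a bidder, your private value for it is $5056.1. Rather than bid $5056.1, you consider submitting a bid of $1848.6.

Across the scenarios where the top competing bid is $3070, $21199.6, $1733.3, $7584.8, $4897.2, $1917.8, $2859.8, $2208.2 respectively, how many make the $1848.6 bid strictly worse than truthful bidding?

5

The deviation hurts exactly when the highest competing bid lies strictly between $1848.6 and $5056.1 — underbidding then forfeits a profitable win.
$3070: inside the interval → strictly worse (loss $1986.1).
$21199.6: above both → same outcome either way.
$1733.3: below both → same outcome either way.
$7584.8: above both → same outcome either way.
$4897.2: inside the interval → strictly worse (loss $158.9).
$1917.8: inside the interval → strictly worse (loss $3138.3).
$2859.8: inside the interval → strictly worse (loss $2196.3).
$2208.2: inside the interval → strictly worse (loss $2847.9).
Count: 5.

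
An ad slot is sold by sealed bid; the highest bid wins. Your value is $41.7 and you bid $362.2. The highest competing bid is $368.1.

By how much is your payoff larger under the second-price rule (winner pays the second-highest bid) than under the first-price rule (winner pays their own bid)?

$0

Your bid $362.2 is below $368.1, so you lose under either rule.
Payoff is $0 in both cases; difference = $0.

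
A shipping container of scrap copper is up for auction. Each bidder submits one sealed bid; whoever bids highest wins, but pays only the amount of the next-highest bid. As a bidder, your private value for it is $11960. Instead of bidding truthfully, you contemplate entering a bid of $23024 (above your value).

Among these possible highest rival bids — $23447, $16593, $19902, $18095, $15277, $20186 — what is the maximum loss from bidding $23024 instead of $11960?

$8226

$23447: same outcome either way → loss $0.
$16593: truthful gives $0, deviation gives −$4633 → loss $4633.
$19902: truthful gives $0, deviation gives −$7942 → loss $7942.
$18095: truthful gives $0, deviation gives −$6135 → loss $6135.
$15277: truthful gives $0, deviation gives −$3317 → loss $3317.
$20186: truthful gives $0, deviation gives −$8226 → loss $8226.
Maximum loss: $8226.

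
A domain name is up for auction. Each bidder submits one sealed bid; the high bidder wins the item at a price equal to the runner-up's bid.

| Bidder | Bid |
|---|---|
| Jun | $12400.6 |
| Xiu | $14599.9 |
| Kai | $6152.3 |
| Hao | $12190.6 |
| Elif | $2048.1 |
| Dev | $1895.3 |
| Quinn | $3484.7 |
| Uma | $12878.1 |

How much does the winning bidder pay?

$12878.1

Highest bid: Xiu at $14599.9, so Xiu wins.
Second-highest bid: Uma at $12878.1 — that is the price the winner pays.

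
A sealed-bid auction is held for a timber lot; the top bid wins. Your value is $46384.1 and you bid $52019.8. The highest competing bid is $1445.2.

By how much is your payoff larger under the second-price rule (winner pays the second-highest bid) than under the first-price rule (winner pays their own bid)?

You have the highest bid, so you win under either rule.
Second-price: pay $1445.2 → payoff $44938.9.
First-price: pay your own bid $52019.8 → payoff −$5635.7.
Difference = $44938.9 − (−$5635.7) = $50574.6.

$50574.6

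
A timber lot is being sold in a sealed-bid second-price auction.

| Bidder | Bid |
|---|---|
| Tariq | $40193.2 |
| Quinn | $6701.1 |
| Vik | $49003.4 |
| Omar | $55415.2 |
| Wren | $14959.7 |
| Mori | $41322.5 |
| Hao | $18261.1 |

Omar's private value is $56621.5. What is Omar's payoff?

Highest bid: Omar at $55415.2, so Omar wins.
Second-highest bid: Vik at $49003.4 — that is the price the winner pays.
Omar's payoff = value − price = $56621.5 − $49003.4 = $7618.1.

$7618.1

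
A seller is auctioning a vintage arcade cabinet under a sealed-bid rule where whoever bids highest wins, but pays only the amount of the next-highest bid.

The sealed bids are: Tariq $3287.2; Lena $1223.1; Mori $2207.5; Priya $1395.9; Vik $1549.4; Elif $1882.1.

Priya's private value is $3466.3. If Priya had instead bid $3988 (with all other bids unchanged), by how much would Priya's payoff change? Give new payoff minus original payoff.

The highest bid among the other bidders is $3287.2; Priya's bid doesn't change that.
Original bid $1395.9: Priya is not highest (top rival bid is $3287.2); payoff $0.
Alternative bid $3988: Priya is highest, pays the top rival bid $3287.2; payoff $3466.3 − $3287.2 = $179.1.
Change in payoff = $179.1 − ($0) = $179.1.

$179.1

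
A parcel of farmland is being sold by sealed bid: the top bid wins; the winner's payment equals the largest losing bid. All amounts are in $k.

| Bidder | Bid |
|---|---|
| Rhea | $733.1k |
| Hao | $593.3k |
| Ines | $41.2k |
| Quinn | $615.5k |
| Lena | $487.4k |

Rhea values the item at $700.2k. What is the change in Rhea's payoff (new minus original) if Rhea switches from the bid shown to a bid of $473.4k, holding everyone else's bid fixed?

−$84.7k

The highest bid among the other bidders is $615.5k; Rhea's bid doesn't change that.
Original bid $733.1k: Rhea is highest, pays the top rival bid $615.5k; payoff $700.2k − $615.5k = $84.7k.
Alternative bid $473.4k: Rhea is not highest (top rival bid is $615.5k); payoff $0k.
Change in payoff = $0k − ($84.7k) = −$84.7k.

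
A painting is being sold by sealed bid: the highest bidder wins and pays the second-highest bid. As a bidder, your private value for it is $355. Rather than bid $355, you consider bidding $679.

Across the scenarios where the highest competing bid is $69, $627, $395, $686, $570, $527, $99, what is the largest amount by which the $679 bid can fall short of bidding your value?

$272

$69: same outcome either way → loss $0.
$627: truthful gives $0, deviation gives −$272 → loss $272.
$395: truthful gives $0, deviation gives −$40 → loss $40.
$686: same outcome either way → loss $0.
$570: truthful gives $0, deviation gives −$215 → loss $215.
$527: truthful gives $0, deviation gives −$172 → loss $172.
$99: same outcome either way → loss $0.
Maximum loss: $272.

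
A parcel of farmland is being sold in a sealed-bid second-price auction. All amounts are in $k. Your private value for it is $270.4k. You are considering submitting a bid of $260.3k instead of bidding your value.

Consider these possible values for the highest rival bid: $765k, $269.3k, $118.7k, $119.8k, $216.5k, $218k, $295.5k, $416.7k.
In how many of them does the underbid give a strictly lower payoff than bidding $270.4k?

1

The deviation hurts exactly when the highest competing bid lies strictly between $260.3k and $270.4k — underbidding then forfeits a profitable win.
$765k: above both → same outcome either way.
$269.3k: inside the interval → strictly worse (loss $1.1k).
$118.7k: below both → same outcome either way.
$119.8k: below both → same outcome either way.
$216.5k: below both → same outcome either way.
$218k: below both → same outcome either way.
$295.5k: above both → same outcome either way.
$416.7k: above both → same outcome either way.
Count: 1.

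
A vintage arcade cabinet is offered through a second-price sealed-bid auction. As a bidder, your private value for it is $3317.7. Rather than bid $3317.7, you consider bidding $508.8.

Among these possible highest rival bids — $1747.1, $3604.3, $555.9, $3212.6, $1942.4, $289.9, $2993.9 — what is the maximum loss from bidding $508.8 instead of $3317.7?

$2761.8

$1747.1: truthful gives $1570.6, deviation gives $0 → loss $1570.6.
$3604.3: same outcome either way → loss $0.
$555.9: truthful gives $2761.8, deviation gives $0 → loss $2761.8.
$3212.6: truthful gives $105.1, deviation gives $0 → loss $105.1.
$1942.4: truthful gives $1375.3, deviation gives $0 → loss $1375.3.
$289.9: same outcome either way → loss $0.
$2993.9: truthful gives $323.8, deviation gives $0 → loss $323.8.
Maximum loss: $2761.8.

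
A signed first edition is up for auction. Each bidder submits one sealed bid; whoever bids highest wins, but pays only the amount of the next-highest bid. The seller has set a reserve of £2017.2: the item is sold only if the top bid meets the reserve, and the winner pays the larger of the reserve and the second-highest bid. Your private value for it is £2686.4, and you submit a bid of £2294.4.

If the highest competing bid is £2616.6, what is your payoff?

Your bid £2294.4 is below the highest competing bid £2616.6, so you lose. Payoff £0.

£0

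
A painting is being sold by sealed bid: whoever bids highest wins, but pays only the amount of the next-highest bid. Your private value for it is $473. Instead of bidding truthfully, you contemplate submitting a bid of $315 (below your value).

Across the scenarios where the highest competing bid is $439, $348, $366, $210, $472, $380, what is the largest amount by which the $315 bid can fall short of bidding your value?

$125

$439: truthful gives $34, deviation gives $0 → loss $34.
$348: truthful gives $125, deviation gives $0 → loss $125.
$366: truthful gives $107, deviation gives $0 → loss $107.
$210: same outcome either way → loss $0.
$472: truthful gives $1, deviation gives $0 → loss $1.
$380: truthful gives $93, deviation gives $0 → loss $93.
Maximum loss: $125.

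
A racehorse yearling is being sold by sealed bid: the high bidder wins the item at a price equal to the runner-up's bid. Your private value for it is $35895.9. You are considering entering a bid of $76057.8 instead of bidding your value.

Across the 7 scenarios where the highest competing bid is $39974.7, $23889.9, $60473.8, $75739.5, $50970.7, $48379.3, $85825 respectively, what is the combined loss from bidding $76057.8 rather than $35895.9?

The deviation costs you only when the competing bid falls strictly between $35895.9 and $76057.8; elsewhere both bids give the same outcome.
$39974.7: truthful payoff $0, deviation payoff −$4078.8 → loss $4078.8.
$23889.9: outcomes coincide → loss $0.
$60473.8: truthful payoff $0, deviation payoff −$24577.9 → loss $24577.9.
$75739.5: truthful payoff $0, deviation payoff −$39843.6 → loss $39843.6.
$50970.7: truthful payoff $0, deviation payoff −$15074.8 → loss $15074.8.
$48379.3: truthful payoff $0, deviation payoff −$12483.4 → loss $12483.4.
$85825: outcomes coincide → loss $0.
Total loss = $4078.8 + $24577.9 + $39843.6 + $15074.8 + $12483.4 = $96058.5.
In a second-price auction your bid sets only whether you win, not what you pay, so bidding your true value is weakly dominant.

$96058.5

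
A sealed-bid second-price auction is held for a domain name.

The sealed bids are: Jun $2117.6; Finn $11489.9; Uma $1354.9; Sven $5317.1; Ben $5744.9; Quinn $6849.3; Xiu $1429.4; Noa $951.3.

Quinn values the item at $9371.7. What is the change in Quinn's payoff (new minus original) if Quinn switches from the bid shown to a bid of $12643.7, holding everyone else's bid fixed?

The highest bid among the other bidders is $11489.9; Quinn's bid doesn't change that.
Original bid $6849.3: Quinn is not highest (top rival bid is $11489.9); payoff $0.
Alternative bid $12643.7: Quinn is highest, pays the top rival bid $11489.9; payoff $9371.7 − $11489.9 = −$2118.2.
Change in payoff = −$2118.2 − ($0) = −$2118.2.

−$2118.2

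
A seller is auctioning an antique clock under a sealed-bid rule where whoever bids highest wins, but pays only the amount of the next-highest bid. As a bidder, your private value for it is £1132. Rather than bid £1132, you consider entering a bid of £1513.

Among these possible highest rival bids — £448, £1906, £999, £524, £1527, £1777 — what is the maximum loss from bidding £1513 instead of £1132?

£0

£448: same outcome either way → loss £0.
£1906: same outcome either way → loss £0.
£999: same outcome either way → loss £0.
£524: same outcome either way → loss £0.
£1527: same outcome either way → loss £0.
£1777: same outcome either way → loss £0.
Maximum loss: £0.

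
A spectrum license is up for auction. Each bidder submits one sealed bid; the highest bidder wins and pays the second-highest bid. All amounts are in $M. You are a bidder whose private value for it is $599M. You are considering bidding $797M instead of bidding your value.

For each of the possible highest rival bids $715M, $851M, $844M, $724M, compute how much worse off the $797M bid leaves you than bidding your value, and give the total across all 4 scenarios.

$241M

The deviation costs you only when the competing bid falls strictly between $599M and $797M; elsewhere both bids give the same outcome.
$715M: truthful payoff $0M, deviation payoff −$116M → loss $116M.
$851M: outcomes coincide → loss $0M.
$844M: outcomes coincide → loss $0M.
$724M: truthful payoff $0M, deviation payoff −$125M → loss $125M.
Total loss = $116M + $125M = $241M.
Truthful bidding weakly dominates here: raising your bid can only win items priced above your value, and lowering it can only forfeit items priced below.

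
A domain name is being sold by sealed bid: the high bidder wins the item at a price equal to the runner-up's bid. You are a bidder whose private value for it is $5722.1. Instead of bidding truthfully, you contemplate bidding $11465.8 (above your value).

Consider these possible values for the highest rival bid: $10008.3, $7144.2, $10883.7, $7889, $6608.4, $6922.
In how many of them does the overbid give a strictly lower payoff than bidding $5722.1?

The deviation hurts exactly when the highest competing bid lies strictly between $5722.1 and $11465.8 — overbidding then wins at a price above your value.
$10008.3: inside the interval → strictly worse (loss $4286.2).
$7144.2: inside the interval → strictly worse (loss $1422.1).
$10883.7: inside the interval → strictly worse (loss $5161.6).
$7889: inside the interval → strictly worse (loss $2166.9).
$6608.4: inside the interval → strictly worse (loss $886.3).
$6922: inside the interval → strictly worse (loss $1199.9).
Count: 6.

6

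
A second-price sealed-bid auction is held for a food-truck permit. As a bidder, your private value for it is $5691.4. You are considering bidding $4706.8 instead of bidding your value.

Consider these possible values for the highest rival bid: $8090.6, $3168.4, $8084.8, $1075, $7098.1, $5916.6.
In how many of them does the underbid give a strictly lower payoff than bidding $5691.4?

The deviation hurts exactly when the highest competing bid lies strictly between $4706.8 and $5691.4 — underbidding then forfeits a profitable win.
$8090.6: above both → same outcome either way.
$3168.4: below both → same outcome either way.
$8084.8: above both → same outcome either way.
$1075: below both → same outcome either way.
$7098.1: above both → same outcome either way.
$5916.6: above both → same outcome either way.
Count: 0.

0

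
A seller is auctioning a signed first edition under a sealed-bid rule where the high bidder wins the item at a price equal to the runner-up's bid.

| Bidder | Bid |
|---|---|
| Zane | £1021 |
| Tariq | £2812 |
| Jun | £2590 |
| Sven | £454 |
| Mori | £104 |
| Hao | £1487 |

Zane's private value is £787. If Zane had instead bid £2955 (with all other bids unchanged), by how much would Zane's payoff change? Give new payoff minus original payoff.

−£2025

The highest bid among the other bidders is £2812; Zane's bid doesn't change that.
Original bid £1021: Zane is not highest (top rival bid is £2812); payoff £0.
Alternative bid £2955: Zane is highest, pays the top rival bid £2812; payoff £787 − £2812 = −£2025.
Change in payoff = −£2025 − (£0) = −£2025.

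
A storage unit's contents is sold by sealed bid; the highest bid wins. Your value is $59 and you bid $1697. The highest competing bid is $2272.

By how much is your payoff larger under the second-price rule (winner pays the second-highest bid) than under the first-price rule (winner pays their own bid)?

$0

Your bid $1697 is below $2272, so you lose under either rule.
Payoff is $0 in both cases; difference = $0.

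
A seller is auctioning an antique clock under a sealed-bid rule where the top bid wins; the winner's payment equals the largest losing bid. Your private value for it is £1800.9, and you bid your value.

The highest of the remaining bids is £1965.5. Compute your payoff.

£0

Your bid £1800.9 is below the highest competing bid £1965.5, so you lose.
A losing bidder pays nothing and receives nothing: payoff = £0.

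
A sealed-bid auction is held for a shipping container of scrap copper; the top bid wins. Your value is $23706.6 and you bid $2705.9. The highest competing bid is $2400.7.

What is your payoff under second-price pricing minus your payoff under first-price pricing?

$305.2

You have the highest bid, so you win under either rule.
Second-price: pay $2400.7 → payoff $21305.9.
First-price: pay your own bid $2705.9 → payoff $21000.7.
Difference = $21305.9 − ($21000.7) = $305.2.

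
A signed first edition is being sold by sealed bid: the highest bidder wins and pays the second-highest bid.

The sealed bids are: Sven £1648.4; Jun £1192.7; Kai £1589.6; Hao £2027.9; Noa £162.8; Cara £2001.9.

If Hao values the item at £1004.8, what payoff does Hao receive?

−£997.1

Highest bid: Hao at £2027.9, so Hao wins.
Second-highest bid: Cara at £2001.9 — that is the price the winner pays.
Hao's payoff = value − price = £1004.8 − £2001.9 = −£997.1.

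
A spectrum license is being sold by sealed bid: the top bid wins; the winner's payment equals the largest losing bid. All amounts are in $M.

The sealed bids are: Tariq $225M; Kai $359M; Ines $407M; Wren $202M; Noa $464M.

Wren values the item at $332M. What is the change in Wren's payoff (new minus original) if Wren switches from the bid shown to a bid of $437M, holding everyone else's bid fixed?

The highest bid among the other bidders is $464M; Wren's bid doesn't change that.
Original bid $202M: Wren is not highest (top rival bid is $464M); payoff $0M.
Alternative bid $437M: Wren is not highest (top rival bid is $464M); payoff $0M.
Change in payoff = $0M − ($0M) = $0M.

$0M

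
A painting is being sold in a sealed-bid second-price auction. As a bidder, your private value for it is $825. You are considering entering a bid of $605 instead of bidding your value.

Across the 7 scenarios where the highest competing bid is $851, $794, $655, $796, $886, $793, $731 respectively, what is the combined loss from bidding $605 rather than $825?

The deviation costs you only when the competing bid falls strictly between $605 and $825; elsewhere both bids give the same outcome.
$851: outcomes coincide → loss $0.
$794: truthful payoff $31, deviation payoff $0 → loss $31.
$655: truthful payoff $170, deviation payoff $0 → loss $170.
$796: truthful payoff $29, deviation payoff $0 → loss $29.
$886: outcomes coincide → loss $0.
$793: truthful payoff $32, deviation payoff $0 → loss $32.
$731: truthful payoff $94, deviation payoff $0 → loss $94.
Total loss = $31 + $170 + $29 + $32 + $94 = $356.

$356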